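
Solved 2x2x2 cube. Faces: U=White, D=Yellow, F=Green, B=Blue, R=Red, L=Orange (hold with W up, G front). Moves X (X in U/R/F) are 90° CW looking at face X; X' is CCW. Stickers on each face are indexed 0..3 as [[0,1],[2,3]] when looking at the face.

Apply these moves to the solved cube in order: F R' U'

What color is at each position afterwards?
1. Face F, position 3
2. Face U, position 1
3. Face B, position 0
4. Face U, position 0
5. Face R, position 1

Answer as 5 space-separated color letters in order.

After move 1 (F): F=GGGG U=WWOO R=WRWR D=RRYY L=OYOY
After move 2 (R'): R=RRWW U=WBOB F=GWGO D=RGYG B=YBRB
After move 3 (U'): U=BBWO F=OYGO R=GWWW B=RRRB L=YBOY
Query 1: F[3] = O
Query 2: U[1] = B
Query 3: B[0] = R
Query 4: U[0] = B
Query 5: R[1] = W

Answer: O B R B W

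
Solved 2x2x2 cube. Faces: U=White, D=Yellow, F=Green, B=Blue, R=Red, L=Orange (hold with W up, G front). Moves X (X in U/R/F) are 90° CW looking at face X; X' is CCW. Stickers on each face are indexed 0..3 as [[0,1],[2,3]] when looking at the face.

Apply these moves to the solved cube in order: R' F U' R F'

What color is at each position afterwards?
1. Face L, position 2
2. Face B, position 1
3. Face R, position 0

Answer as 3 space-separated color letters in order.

Answer: O R Y

Derivation:
After move 1 (R'): R=RRRR U=WBWB F=GWGW D=YGYG B=YBYB
After move 2 (F): F=GGWW U=WBOO R=WRBR D=RRYG L=OYOG
After move 3 (U'): U=BOWO F=OYWW R=GGBR B=WRYB L=YBOG
After move 4 (R): R=BGRG U=BYWW F=ORWG D=RYYW B=OROB
After move 5 (F'): F=RGOW U=BYBR R=YGRG D=BGYW L=YWOW
Query 1: L[2] = O
Query 2: B[1] = R
Query 3: R[0] = Y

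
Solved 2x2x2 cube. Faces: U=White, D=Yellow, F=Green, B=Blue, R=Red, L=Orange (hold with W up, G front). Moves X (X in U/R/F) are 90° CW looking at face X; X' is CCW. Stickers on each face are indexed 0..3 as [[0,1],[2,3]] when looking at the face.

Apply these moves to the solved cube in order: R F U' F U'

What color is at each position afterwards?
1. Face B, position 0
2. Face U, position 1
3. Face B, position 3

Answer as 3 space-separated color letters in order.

Answer: W B B

Derivation:
After move 1 (R): R=RRRR U=WGWG F=GYGY D=YBYB B=WBWB
After move 2 (F): F=GGYY U=WGOO R=WRGR D=RRYB L=OYOB
After move 3 (U'): U=GOWO F=OYYY R=GGGR B=WRWB L=WBOB
After move 4 (F): F=YOYY U=GOBB R=WGOR D=GGYB L=WROR
After move 5 (U'): U=OBGB F=WRYY R=YOOR B=WGWB L=WROR
Query 1: B[0] = W
Query 2: U[1] = B
Query 3: B[3] = B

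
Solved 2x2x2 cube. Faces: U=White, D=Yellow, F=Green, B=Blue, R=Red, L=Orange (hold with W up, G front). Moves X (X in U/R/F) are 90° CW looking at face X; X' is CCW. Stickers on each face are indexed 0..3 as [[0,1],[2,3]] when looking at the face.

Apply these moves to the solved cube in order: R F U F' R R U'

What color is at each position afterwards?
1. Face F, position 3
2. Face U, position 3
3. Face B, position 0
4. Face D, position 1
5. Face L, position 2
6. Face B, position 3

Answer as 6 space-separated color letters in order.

After move 1 (R): R=RRRR U=WGWG F=GYGY D=YBYB B=WBWB
After move 2 (F): F=GGYY U=WGOO R=WRGR D=RRYB L=OYOB
After move 3 (U): U=OWOG F=WRYY R=WBGR B=OYWB L=GGOB
After move 4 (F'): F=RYWY U=OWWG R=RBRR D=GBYB L=GGOO
After move 5 (R): R=RRRB U=OYWY F=RBWB D=GWYO B=GYWB
After move 6 (R): R=RRBR U=OBWB F=RWWO D=GWYG B=YYYB
After move 7 (U'): U=BBOW F=GGWO R=RWBR B=RRYB L=YYOO
Query 1: F[3] = O
Query 2: U[3] = W
Query 3: B[0] = R
Query 4: D[1] = W
Query 5: L[2] = O
Query 6: B[3] = B

Answer: O W R W O B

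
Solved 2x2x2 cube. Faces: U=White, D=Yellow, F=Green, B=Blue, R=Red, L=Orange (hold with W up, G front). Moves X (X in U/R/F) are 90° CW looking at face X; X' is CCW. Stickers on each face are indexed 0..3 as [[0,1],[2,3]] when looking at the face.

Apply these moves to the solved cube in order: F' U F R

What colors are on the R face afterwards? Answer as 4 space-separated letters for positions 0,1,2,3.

Answer: W R R B

Derivation:
After move 1 (F'): F=GGGG U=WWRR R=YRYR D=OOYY L=OWOW
After move 2 (U): U=RWRW F=YRGG R=BBYR B=OWBB L=GGOW
After move 3 (F): F=GYGR U=RWWG R=RBWR D=YBYY L=GOOO
After move 4 (R): R=WRRB U=RYWR F=GBGY D=YBYO B=GWWB
Query: R face = WRRB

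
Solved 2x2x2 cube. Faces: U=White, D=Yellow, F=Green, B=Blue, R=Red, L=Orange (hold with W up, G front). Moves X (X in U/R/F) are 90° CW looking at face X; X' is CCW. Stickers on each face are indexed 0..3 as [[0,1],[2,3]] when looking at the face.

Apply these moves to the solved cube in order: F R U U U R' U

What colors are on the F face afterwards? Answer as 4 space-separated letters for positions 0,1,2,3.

Answer: R R G O

Derivation:
After move 1 (F): F=GGGG U=WWOO R=WRWR D=RRYY L=OYOY
After move 2 (R): R=WWRR U=WGOG F=GRGY D=RBYB B=OBWB
After move 3 (U): U=OWGG F=WWGY R=OBRR B=OYWB L=GROY
After move 4 (U): U=GOGW F=OBGY R=OYRR B=GRWB L=WWOY
After move 5 (U): U=GGWO F=OYGY R=GRRR B=WWWB L=OBOY
After move 6 (R'): R=RRGR U=GWWW F=OGGO D=RYYY B=BWBB
After move 7 (U): U=WGWW F=RRGO R=BWGR B=OBBB L=OGOY
Query: F face = RRGO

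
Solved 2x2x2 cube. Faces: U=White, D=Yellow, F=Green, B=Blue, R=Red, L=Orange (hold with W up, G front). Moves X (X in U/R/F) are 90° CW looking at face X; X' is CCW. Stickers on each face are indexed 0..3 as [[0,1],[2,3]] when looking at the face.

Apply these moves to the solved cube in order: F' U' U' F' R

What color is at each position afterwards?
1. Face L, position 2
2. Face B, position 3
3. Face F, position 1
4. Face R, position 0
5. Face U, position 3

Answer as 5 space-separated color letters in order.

Answer: O B W O G

Derivation:
After move 1 (F'): F=GGGG U=WWRR R=YRYR D=OOYY L=OWOW
After move 2 (U'): U=WRWR F=OWGG R=GGYR B=YRBB L=BBOW
After move 3 (U'): U=RRWW F=BBGG R=OWYR B=GGBB L=YROW
After move 4 (F'): F=BGBG U=RROY R=OWOR D=RWYY L=YWOW
After move 5 (R): R=OORW U=RGOG F=BWBY D=RBYG B=YGRB
Query 1: L[2] = O
Query 2: B[3] = B
Query 3: F[1] = W
Query 4: R[0] = O
Query 5: U[3] = G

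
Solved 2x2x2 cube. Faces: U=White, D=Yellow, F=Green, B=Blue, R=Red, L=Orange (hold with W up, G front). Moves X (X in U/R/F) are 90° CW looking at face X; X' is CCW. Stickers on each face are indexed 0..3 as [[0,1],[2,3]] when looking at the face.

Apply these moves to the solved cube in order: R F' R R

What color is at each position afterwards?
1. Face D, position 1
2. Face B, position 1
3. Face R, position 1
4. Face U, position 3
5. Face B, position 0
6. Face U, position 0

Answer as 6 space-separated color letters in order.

Answer: G B Y B G W

Derivation:
After move 1 (R): R=RRRR U=WGWG F=GYGY D=YBYB B=WBWB
After move 2 (F'): F=YYGG U=WGRR R=BRYR D=OOYB L=OGOW
After move 3 (R): R=YBRR U=WYRG F=YOGB D=OWYW B=RBGB
After move 4 (R): R=RYRB U=WORB F=YWGW D=OGYR B=GBYB
Query 1: D[1] = G
Query 2: B[1] = B
Query 3: R[1] = Y
Query 4: U[3] = B
Query 5: B[0] = G
Query 6: U[0] = W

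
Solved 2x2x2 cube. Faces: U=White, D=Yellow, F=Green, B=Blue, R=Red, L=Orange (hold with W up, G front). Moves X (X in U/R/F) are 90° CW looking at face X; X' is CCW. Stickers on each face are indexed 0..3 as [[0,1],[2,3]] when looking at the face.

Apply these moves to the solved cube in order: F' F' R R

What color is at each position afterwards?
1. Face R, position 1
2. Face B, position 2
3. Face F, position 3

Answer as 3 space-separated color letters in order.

After move 1 (F'): F=GGGG U=WWRR R=YRYR D=OOYY L=OWOW
After move 2 (F'): F=GGGG U=WWYY R=OROR D=WWYY L=OROR
After move 3 (R): R=OORR U=WGYG F=GWGY D=WBYB B=YBWB
After move 4 (R): R=RORO U=WWYY F=GBGB D=WWYY B=GBGB
Query 1: R[1] = O
Query 2: B[2] = G
Query 3: F[3] = B

Answer: O G B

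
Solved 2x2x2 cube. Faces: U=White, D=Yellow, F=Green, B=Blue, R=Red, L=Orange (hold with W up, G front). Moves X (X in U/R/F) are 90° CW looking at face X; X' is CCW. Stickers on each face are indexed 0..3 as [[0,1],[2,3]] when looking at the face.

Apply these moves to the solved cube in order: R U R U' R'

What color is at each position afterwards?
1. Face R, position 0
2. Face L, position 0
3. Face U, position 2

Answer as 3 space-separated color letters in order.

Answer: B G W

Derivation:
After move 1 (R): R=RRRR U=WGWG F=GYGY D=YBYB B=WBWB
After move 2 (U): U=WWGG F=RRGY R=WBRR B=OOWB L=GYOO
After move 3 (R): R=RWRB U=WRGY F=RBGB D=YWYO B=GOWB
After move 4 (U'): U=RYWG F=GYGB R=RBRB B=RWWB L=GOOO
After move 5 (R'): R=BBRR U=RWWR F=GYGG D=YYYB B=OWWB
Query 1: R[0] = B
Query 2: L[0] = G
Query 3: U[2] = W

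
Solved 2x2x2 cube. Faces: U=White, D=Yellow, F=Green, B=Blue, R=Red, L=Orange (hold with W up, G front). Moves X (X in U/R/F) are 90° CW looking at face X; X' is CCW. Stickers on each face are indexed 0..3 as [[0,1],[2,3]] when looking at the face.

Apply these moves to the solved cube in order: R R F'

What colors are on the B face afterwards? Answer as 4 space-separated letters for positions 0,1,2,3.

After move 1 (R): R=RRRR U=WGWG F=GYGY D=YBYB B=WBWB
After move 2 (R): R=RRRR U=WYWY F=GBGB D=YWYW B=GBGB
After move 3 (F'): F=BBGG U=WYRR R=WRYR D=OOYW L=OYOW
Query: B face = GBGB

Answer: G B G B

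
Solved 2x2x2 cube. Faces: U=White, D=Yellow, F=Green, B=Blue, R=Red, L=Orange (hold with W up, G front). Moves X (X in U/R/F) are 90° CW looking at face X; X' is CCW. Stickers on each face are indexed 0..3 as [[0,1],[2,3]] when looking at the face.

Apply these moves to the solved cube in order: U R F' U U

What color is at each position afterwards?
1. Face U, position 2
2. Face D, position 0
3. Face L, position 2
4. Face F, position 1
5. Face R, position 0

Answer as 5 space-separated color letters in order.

Answer: R G O O G

Derivation:
After move 1 (U): U=WWWW F=RRGG R=BBRR B=OOBB L=GGOO
After move 2 (R): R=RBRB U=WRWG F=RYGY D=YBYO B=WOWB
After move 3 (F'): F=YYRG U=WRRR R=BBYB D=GOYO L=GGOW
After move 4 (U): U=RWRR F=BBRG R=WOYB B=GGWB L=YYOW
After move 5 (U): U=RRRW F=WORG R=GGYB B=YYWB L=BBOW
Query 1: U[2] = R
Query 2: D[0] = G
Query 3: L[2] = O
Query 4: F[1] = O
Query 5: R[0] = G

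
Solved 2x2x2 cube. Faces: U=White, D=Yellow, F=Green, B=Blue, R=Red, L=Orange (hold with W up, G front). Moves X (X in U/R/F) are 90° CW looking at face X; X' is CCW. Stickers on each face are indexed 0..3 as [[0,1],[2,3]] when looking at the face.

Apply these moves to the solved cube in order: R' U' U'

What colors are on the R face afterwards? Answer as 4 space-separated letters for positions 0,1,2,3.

Answer: O O R R

Derivation:
After move 1 (R'): R=RRRR U=WBWB F=GWGW D=YGYG B=YBYB
After move 2 (U'): U=BBWW F=OOGW R=GWRR B=RRYB L=YBOO
After move 3 (U'): U=BWBW F=YBGW R=OORR B=GWYB L=RROO
Query: R face = OORR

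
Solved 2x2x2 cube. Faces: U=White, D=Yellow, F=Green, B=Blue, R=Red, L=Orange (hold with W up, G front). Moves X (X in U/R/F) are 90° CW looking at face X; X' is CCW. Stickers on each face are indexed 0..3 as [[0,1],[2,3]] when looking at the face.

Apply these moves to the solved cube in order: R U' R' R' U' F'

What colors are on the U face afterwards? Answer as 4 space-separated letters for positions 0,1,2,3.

Answer: B B O Y

Derivation:
After move 1 (R): R=RRRR U=WGWG F=GYGY D=YBYB B=WBWB
After move 2 (U'): U=GGWW F=OOGY R=GYRR B=RRWB L=WBOO
After move 3 (R'): R=YRGR U=GWWR F=OGGW D=YOYY B=BRBB
After move 4 (R'): R=RRYG U=GBWB F=OWGR D=YGYW B=YROB
After move 5 (U'): U=BBGW F=WBGR R=OWYG B=RROB L=YROO
After move 6 (F'): F=BRWG U=BBOY R=GWYG D=ROYW L=YWOG
Query: U face = BBOY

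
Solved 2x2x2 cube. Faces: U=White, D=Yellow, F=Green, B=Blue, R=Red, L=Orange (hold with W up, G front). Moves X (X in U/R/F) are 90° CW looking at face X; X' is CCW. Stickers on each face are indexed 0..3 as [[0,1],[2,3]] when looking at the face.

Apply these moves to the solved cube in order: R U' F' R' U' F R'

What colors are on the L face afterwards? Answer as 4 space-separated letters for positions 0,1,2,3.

Answer: B B O Y

Derivation:
After move 1 (R): R=RRRR U=WGWG F=GYGY D=YBYB B=WBWB
After move 2 (U'): U=GGWW F=OOGY R=GYRR B=RRWB L=WBOO
After move 3 (F'): F=OYOG U=GGGR R=BYYR D=BOYB L=WWOW
After move 4 (R'): R=YRBY U=GWGR F=OGOR D=BYYG B=BROB
After move 5 (U'): U=WRGG F=WWOR R=OGBY B=YROB L=BROW
After move 6 (F): F=OWRW U=WRWR R=GGGY D=BOYG L=BBOY
After move 7 (R'): R=GYGG U=WOWY F=ORRR D=BWYW B=GROB
Query: L face = BBOY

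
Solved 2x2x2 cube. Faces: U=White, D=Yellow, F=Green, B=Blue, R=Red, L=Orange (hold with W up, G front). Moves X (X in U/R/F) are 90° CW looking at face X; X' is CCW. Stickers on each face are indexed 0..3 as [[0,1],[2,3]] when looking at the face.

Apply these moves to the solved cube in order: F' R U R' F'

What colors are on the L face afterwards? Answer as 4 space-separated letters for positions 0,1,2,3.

After move 1 (F'): F=GGGG U=WWRR R=YRYR D=OOYY L=OWOW
After move 2 (R): R=YYRR U=WGRG F=GOGY D=OBYB B=RBWB
After move 3 (U): U=RWGG F=YYGY R=RBRR B=OWWB L=GOOW
After move 4 (R'): R=BRRR U=RWGO F=YWGG D=OYYY B=BWBB
After move 5 (F'): F=WGYG U=RWBR R=YROR D=OWYY L=GOOG
Query: L face = GOOG

Answer: G O O G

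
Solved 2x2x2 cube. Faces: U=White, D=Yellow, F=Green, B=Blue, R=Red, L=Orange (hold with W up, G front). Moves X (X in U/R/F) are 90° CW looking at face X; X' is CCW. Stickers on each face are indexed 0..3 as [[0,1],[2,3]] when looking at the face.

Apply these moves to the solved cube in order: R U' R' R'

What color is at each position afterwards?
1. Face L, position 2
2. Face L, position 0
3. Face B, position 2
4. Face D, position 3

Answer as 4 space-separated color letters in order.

After move 1 (R): R=RRRR U=WGWG F=GYGY D=YBYB B=WBWB
After move 2 (U'): U=GGWW F=OOGY R=GYRR B=RRWB L=WBOO
After move 3 (R'): R=YRGR U=GWWR F=OGGW D=YOYY B=BRBB
After move 4 (R'): R=RRYG U=GBWB F=OWGR D=YGYW B=YROB
Query 1: L[2] = O
Query 2: L[0] = W
Query 3: B[2] = O
Query 4: D[3] = W

Answer: O W O W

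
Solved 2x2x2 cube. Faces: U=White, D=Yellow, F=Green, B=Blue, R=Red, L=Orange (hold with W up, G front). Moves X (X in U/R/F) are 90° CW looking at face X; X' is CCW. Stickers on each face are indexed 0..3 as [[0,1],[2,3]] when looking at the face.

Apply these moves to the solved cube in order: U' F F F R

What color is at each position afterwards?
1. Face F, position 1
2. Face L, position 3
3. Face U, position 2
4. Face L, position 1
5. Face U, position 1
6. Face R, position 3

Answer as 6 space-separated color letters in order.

After move 1 (U'): U=WWWW F=OOGG R=GGRR B=RRBB L=BBOO
After move 2 (F): F=GOGO U=WWOB R=WGWR D=RGYY L=BYOY
After move 3 (F): F=GGOO U=WWYY R=OGBR D=WWYY L=BROG
After move 4 (F): F=OGOG U=WWGR R=YGYR D=BOYY L=BWOW
After move 5 (R): R=YYRG U=WGGG F=OOOY D=BBYR B=RRWB
Query 1: F[1] = O
Query 2: L[3] = W
Query 3: U[2] = G
Query 4: L[1] = W
Query 5: U[1] = G
Query 6: R[3] = G

Answer: O W G W G G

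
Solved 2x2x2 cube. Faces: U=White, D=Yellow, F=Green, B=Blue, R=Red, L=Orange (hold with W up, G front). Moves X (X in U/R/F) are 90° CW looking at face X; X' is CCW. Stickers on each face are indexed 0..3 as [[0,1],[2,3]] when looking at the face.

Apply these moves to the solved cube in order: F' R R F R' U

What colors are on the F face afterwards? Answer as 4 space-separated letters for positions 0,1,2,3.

Answer: Y Y B W

Derivation:
After move 1 (F'): F=GGGG U=WWRR R=YRYR D=OOYY L=OWOW
After move 2 (R): R=YYRR U=WGRG F=GOGY D=OBYB B=RBWB
After move 3 (R): R=RYRY U=WORY F=GBGB D=OWYR B=GBGB
After move 4 (F): F=GGBB U=WOWW R=RYYY D=RRYR L=OOOW
After move 5 (R'): R=YYRY U=WGWG F=GOBW D=RGYB B=RBRB
After move 6 (U): U=WWGG F=YYBW R=RBRY B=OORB L=GOOW
Query: F face = YYBW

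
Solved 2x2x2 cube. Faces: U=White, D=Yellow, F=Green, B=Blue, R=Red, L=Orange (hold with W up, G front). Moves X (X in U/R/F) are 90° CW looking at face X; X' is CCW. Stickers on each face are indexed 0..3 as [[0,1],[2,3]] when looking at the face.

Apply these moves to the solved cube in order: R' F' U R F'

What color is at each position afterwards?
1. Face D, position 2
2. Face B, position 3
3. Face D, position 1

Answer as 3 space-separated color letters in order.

Answer: Y B W

Derivation:
After move 1 (R'): R=RRRR U=WBWB F=GWGW D=YGYG B=YBYB
After move 2 (F'): F=WWGG U=WBRR R=GRYR D=OOYG L=OBOW
After move 3 (U): U=RWRB F=GRGG R=YBYR B=OBYB L=WWOW
After move 4 (R): R=YYRB U=RRRG F=GOGG D=OYYO B=BBWB
After move 5 (F'): F=OGGG U=RRYR R=YYOB D=WWYO L=WGOR
Query 1: D[2] = Y
Query 2: B[3] = B
Query 3: D[1] = W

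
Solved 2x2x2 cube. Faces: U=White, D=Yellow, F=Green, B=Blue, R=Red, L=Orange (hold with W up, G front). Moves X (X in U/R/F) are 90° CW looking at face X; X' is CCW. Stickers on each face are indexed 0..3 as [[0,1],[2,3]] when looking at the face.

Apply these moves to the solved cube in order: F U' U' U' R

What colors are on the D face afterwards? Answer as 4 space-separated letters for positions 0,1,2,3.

After move 1 (F): F=GGGG U=WWOO R=WRWR D=RRYY L=OYOY
After move 2 (U'): U=WOWO F=OYGG R=GGWR B=WRBB L=BBOY
After move 3 (U'): U=OOWW F=BBGG R=OYWR B=GGBB L=WROY
After move 4 (U'): U=OWOW F=WRGG R=BBWR B=OYBB L=GGOY
After move 5 (R): R=WBRB U=OROG F=WRGY D=RBYO B=WYWB
Query: D face = RBYO

Answer: R B Y O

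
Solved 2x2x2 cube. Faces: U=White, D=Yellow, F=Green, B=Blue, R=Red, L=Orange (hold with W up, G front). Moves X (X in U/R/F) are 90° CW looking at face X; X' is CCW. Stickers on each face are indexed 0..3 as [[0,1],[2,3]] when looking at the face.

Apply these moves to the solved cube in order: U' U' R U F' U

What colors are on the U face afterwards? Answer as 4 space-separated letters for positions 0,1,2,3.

Answer: W W R W

Derivation:
After move 1 (U'): U=WWWW F=OOGG R=GGRR B=RRBB L=BBOO
After move 2 (U'): U=WWWW F=BBGG R=OORR B=GGBB L=RROO
After move 3 (R): R=RORO U=WBWG F=BYGY D=YBYG B=WGWB
After move 4 (U): U=WWGB F=ROGY R=WGRO B=RRWB L=BYOO
After move 5 (F'): F=OYRG U=WWWR R=BGYO D=YOYG L=BBOG
After move 6 (U): U=WWRW F=BGRG R=RRYO B=BBWB L=OYOG
Query: U face = WWRW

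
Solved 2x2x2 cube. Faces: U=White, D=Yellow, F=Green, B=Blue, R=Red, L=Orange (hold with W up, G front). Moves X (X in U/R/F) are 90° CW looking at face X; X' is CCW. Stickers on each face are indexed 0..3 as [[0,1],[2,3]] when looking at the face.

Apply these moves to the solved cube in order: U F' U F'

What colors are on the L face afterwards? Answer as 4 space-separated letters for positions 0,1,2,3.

Answer: R W O R

Derivation:
After move 1 (U): U=WWWW F=RRGG R=BBRR B=OOBB L=GGOO
After move 2 (F'): F=RGRG U=WWBR R=YBYR D=GOYY L=GWOW
After move 3 (U): U=BWRW F=YBRG R=OOYR B=GWBB L=RGOW
After move 4 (F'): F=BGYR U=BWOY R=OOGR D=GWYY L=RWOR
Query: L face = RWOR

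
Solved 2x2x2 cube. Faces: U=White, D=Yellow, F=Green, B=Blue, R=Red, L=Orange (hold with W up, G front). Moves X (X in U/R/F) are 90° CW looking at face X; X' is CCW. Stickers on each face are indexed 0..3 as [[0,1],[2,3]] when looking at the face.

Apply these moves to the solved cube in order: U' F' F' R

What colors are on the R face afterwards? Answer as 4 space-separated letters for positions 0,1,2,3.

After move 1 (U'): U=WWWW F=OOGG R=GGRR B=RRBB L=BBOO
After move 2 (F'): F=OGOG U=WWGR R=YGYR D=BOYY L=BWOW
After move 3 (F'): F=GGOO U=WWYY R=OGBR D=WWYY L=BROG
After move 4 (R): R=BORG U=WGYO F=GWOY D=WBYR B=YRWB
Query: R face = BORG

Answer: B O R G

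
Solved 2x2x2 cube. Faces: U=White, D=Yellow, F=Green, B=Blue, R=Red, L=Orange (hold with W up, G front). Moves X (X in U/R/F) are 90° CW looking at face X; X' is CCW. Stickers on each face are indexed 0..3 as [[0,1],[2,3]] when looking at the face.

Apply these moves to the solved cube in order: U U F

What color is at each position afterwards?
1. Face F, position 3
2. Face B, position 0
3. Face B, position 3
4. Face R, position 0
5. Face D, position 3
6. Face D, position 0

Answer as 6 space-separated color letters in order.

After move 1 (U): U=WWWW F=RRGG R=BBRR B=OOBB L=GGOO
After move 2 (U): U=WWWW F=BBGG R=OORR B=GGBB L=RROO
After move 3 (F): F=GBGB U=WWOR R=WOWR D=ROYY L=RYOY
Query 1: F[3] = B
Query 2: B[0] = G
Query 3: B[3] = B
Query 4: R[0] = W
Query 5: D[3] = Y
Query 6: D[0] = R

Answer: B G B W Y R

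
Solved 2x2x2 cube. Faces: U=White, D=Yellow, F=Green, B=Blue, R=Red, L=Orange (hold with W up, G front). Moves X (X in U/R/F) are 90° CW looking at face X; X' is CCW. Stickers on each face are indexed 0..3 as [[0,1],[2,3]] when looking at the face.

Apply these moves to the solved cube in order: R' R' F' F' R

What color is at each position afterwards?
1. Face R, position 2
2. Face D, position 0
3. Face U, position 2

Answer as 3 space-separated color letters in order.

After move 1 (R'): R=RRRR U=WBWB F=GWGW D=YGYG B=YBYB
After move 2 (R'): R=RRRR U=WYWY F=GBGB D=YWYW B=GBGB
After move 3 (F'): F=BBGG U=WYRR R=WRYR D=OOYW L=OYOW
After move 4 (F'): F=BGBG U=WYWY R=OROR D=YWYW L=OROR
After move 5 (R): R=OORR U=WGWG F=BWBW D=YGYG B=YBYB
Query 1: R[2] = R
Query 2: D[0] = Y
Query 3: U[2] = W

Answer: R Y W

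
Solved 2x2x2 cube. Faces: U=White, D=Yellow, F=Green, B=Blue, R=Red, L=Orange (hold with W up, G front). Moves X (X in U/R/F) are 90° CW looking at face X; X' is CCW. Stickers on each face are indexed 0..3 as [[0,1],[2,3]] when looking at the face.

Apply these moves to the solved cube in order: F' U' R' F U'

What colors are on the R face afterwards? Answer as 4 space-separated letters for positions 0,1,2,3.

Answer: G O Y Y

Derivation:
After move 1 (F'): F=GGGG U=WWRR R=YRYR D=OOYY L=OWOW
After move 2 (U'): U=WRWR F=OWGG R=GGYR B=YRBB L=BBOW
After move 3 (R'): R=GRGY U=WBWY F=ORGR D=OWYG B=YROB
After move 4 (F): F=GORR U=WBWB R=WRYY D=GGYG L=BOOW
After move 5 (U'): U=BBWW F=BORR R=GOYY B=WROB L=YROW
Query: R face = GOYY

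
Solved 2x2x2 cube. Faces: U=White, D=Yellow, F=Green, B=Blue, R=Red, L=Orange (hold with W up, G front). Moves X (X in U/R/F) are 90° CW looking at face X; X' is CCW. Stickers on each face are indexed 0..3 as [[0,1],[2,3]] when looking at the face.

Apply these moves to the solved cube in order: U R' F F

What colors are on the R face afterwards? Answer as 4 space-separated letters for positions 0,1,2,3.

After move 1 (U): U=WWWW F=RRGG R=BBRR B=OOBB L=GGOO
After move 2 (R'): R=BRBR U=WBWO F=RWGW D=YRYG B=YOYB
After move 3 (F): F=GRWW U=WBOG R=WROR D=BBYG L=GYOR
After move 4 (F): F=WGWR U=WBRY R=ORGR D=OWYG L=GBOB
Query: R face = ORGR

Answer: O R G R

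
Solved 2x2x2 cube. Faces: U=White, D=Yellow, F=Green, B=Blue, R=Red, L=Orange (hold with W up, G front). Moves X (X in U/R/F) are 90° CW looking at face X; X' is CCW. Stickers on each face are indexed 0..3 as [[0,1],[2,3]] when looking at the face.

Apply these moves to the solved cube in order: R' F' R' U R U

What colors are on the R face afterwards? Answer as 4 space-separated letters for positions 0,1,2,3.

After move 1 (R'): R=RRRR U=WBWB F=GWGW D=YGYG B=YBYB
After move 2 (F'): F=WWGG U=WBRR R=GRYR D=OOYG L=OBOW
After move 3 (R'): R=RRGY U=WYRY F=WBGR D=OWYG B=GBOB
After move 4 (U): U=RWYY F=RRGR R=GBGY B=OBOB L=WBOW
After move 5 (R): R=GGYB U=RRYR F=RWGG D=OOYO B=YBWB
After move 6 (U): U=YRRR F=GGGG R=YBYB B=WBWB L=RWOW
Query: R face = YBYB

Answer: Y B Y B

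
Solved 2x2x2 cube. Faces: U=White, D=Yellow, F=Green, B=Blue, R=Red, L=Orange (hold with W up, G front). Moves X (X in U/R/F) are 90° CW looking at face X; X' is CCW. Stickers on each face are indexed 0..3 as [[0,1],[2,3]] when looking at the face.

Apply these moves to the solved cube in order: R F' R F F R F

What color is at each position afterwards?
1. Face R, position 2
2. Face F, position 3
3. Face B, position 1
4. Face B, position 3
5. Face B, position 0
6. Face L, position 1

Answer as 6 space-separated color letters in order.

Answer: Y R B B O G

Derivation:
After move 1 (R): R=RRRR U=WGWG F=GYGY D=YBYB B=WBWB
After move 2 (F'): F=YYGG U=WGRR R=BRYR D=OOYB L=OGOW
After move 3 (R): R=YBRR U=WYRG F=YOGB D=OWYW B=RBGB
After move 4 (F): F=GYBO U=WYWG R=RBGR D=RYYW L=OOOW
After move 5 (F): F=BGOY U=WYWO R=WBGR D=GRYW L=OROY
After move 6 (R): R=GWRB U=WGWY F=BROW D=GGYR B=OBYB
After move 7 (F): F=OBWR U=WGYR R=WWYB D=RGYR L=OGOG
Query 1: R[2] = Y
Query 2: F[3] = R
Query 3: B[1] = B
Query 4: B[3] = B
Query 5: B[0] = O
Query 6: L[1] = G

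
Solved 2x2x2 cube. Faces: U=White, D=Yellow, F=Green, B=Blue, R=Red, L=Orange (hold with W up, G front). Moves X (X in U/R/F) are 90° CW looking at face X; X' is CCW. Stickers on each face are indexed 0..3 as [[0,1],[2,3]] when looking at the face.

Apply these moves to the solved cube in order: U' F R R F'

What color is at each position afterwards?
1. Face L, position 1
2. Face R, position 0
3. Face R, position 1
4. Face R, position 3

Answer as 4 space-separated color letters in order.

After move 1 (U'): U=WWWW F=OOGG R=GGRR B=RRBB L=BBOO
After move 2 (F): F=GOGO U=WWOB R=WGWR D=RGYY L=BYOY
After move 3 (R): R=WWRG U=WOOO F=GGGY D=RBYR B=BRWB
After move 4 (R): R=RWGW U=WGOY F=GBGR D=RWYB B=OROB
After move 5 (F'): F=BRGG U=WGRG R=WWRW D=YYYB L=BYOO
Query 1: L[1] = Y
Query 2: R[0] = W
Query 3: R[1] = W
Query 4: R[3] = W

Answer: Y W W W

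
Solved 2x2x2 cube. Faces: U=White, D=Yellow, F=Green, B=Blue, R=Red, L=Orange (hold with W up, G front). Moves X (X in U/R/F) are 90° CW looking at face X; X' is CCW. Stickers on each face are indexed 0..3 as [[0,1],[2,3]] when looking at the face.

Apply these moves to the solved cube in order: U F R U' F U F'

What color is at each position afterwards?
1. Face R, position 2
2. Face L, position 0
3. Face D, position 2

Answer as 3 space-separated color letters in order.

After move 1 (U): U=WWWW F=RRGG R=BBRR B=OOBB L=GGOO
After move 2 (F): F=GRGR U=WWOG R=WBWR D=RBYY L=GYOY
After move 3 (R): R=WWRB U=WROR F=GBGY D=RBYO B=GOWB
After move 4 (U'): U=RRWO F=GYGY R=GBRB B=WWWB L=GOOY
After move 5 (F): F=GGYY U=RRYO R=WBOB D=RGYO L=GROB
After move 6 (U): U=YROR F=WBYY R=WWOB B=GRWB L=GGOB
After move 7 (F'): F=BYWY U=YRWO R=GWRB D=GBYO L=GROO
Query 1: R[2] = R
Query 2: L[0] = G
Query 3: D[2] = Y

Answer: R G Y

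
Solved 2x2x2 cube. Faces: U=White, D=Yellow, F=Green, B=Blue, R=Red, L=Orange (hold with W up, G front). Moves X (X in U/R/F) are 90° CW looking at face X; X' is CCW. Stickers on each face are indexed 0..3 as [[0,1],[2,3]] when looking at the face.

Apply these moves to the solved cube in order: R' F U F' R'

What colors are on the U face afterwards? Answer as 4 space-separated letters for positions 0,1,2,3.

After move 1 (R'): R=RRRR U=WBWB F=GWGW D=YGYG B=YBYB
After move 2 (F): F=GGWW U=WBOO R=WRBR D=RRYG L=OYOG
After move 3 (U): U=OWOB F=WRWW R=YBBR B=OYYB L=GGOG
After move 4 (F'): F=RWWW U=OWYB R=RBRR D=GGYG L=GBOO
After move 5 (R'): R=BRRR U=OYYO F=RWWB D=GWYW B=GYGB
Query: U face = OYYO

Answer: O Y Y O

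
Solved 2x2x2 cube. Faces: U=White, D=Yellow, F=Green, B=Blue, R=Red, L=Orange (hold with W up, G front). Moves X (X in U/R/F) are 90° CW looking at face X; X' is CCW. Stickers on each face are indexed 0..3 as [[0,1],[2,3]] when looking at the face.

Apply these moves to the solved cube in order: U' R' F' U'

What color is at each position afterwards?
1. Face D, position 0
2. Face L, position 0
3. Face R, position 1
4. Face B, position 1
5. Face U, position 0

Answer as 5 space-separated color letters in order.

Answer: B Y W R B

Derivation:
After move 1 (U'): U=WWWW F=OOGG R=GGRR B=RRBB L=BBOO
After move 2 (R'): R=GRGR U=WBWR F=OWGW D=YOYG B=YRYB
After move 3 (F'): F=WWOG U=WBGG R=ORYR D=BOYG L=BROW
After move 4 (U'): U=BGWG F=BROG R=WWYR B=ORYB L=YROW
Query 1: D[0] = B
Query 2: L[0] = Y
Query 3: R[1] = W
Query 4: B[1] = R
Query 5: U[0] = B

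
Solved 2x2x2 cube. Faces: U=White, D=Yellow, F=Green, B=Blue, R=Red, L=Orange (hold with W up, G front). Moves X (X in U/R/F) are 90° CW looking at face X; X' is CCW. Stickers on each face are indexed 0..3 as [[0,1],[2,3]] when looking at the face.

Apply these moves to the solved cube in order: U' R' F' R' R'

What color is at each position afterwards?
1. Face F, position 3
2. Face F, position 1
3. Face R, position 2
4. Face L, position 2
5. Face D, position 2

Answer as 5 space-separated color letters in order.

Answer: Y Y R O Y

Derivation:
After move 1 (U'): U=WWWW F=OOGG R=GGRR B=RRBB L=BBOO
After move 2 (R'): R=GRGR U=WBWR F=OWGW D=YOYG B=YRYB
After move 3 (F'): F=WWOG U=WBGG R=ORYR D=BOYG L=BROW
After move 4 (R'): R=RROY U=WYGY F=WBOG D=BWYG B=GROB
After move 5 (R'): R=RYRO U=WOGG F=WYOY D=BBYG B=GRWB
Query 1: F[3] = Y
Query 2: F[1] = Y
Query 3: R[2] = R
Query 4: L[2] = O
Query 5: D[2] = Y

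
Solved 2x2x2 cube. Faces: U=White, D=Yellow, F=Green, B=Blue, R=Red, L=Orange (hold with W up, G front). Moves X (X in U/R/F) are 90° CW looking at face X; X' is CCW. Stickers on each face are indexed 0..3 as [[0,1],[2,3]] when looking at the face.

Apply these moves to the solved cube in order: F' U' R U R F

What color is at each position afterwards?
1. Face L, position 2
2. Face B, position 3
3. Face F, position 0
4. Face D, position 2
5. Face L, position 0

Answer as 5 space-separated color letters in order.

After move 1 (F'): F=GGGG U=WWRR R=YRYR D=OOYY L=OWOW
After move 2 (U'): U=WRWR F=OWGG R=GGYR B=YRBB L=BBOW
After move 3 (R): R=YGRG U=WWWG F=OOGY D=OBYY B=RRRB
After move 4 (U): U=WWGW F=YGGY R=RRRG B=BBRB L=OOOW
After move 5 (R): R=RRGR U=WGGY F=YBGY D=ORYB B=WBWB
After move 6 (F): F=GYYB U=WGWO R=GRYR D=GRYB L=OOOR
Query 1: L[2] = O
Query 2: B[3] = B
Query 3: F[0] = G
Query 4: D[2] = Y
Query 5: L[0] = O

Answer: O B G Y O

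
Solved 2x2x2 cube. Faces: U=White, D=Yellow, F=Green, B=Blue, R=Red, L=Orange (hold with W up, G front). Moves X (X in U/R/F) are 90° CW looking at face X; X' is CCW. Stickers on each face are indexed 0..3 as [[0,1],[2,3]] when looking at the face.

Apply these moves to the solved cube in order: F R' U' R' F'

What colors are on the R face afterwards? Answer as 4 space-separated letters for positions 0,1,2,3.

Answer: Y W R W

Derivation:
After move 1 (F): F=GGGG U=WWOO R=WRWR D=RRYY L=OYOY
After move 2 (R'): R=RRWW U=WBOB F=GWGO D=RGYG B=YBRB
After move 3 (U'): U=BBWO F=OYGO R=GWWW B=RRRB L=YBOY
After move 4 (R'): R=WWGW U=BRWR F=OBGO D=RYYO B=GRGB
After move 5 (F'): F=BOOG U=BRWG R=YWRW D=BYYO L=YROW
Query: R face = YWRW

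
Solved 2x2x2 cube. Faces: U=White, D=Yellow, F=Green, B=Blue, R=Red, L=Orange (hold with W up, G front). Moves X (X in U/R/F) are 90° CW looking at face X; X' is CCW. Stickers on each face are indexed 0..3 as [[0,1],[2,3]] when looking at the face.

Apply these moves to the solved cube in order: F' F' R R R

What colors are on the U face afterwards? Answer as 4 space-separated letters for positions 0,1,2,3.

After move 1 (F'): F=GGGG U=WWRR R=YRYR D=OOYY L=OWOW
After move 2 (F'): F=GGGG U=WWYY R=OROR D=WWYY L=OROR
After move 3 (R): R=OORR U=WGYG F=GWGY D=WBYB B=YBWB
After move 4 (R): R=RORO U=WWYY F=GBGB D=WWYY B=GBGB
After move 5 (R): R=RROO U=WBYB F=GWGY D=WGYG B=YBWB
Query: U face = WBYB

Answer: W B Y B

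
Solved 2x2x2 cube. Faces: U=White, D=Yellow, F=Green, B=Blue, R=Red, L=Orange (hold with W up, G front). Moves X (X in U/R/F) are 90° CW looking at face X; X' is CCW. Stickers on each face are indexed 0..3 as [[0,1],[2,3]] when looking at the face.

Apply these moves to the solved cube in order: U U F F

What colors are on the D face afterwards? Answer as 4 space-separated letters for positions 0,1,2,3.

Answer: W W Y Y

Derivation:
After move 1 (U): U=WWWW F=RRGG R=BBRR B=OOBB L=GGOO
After move 2 (U): U=WWWW F=BBGG R=OORR B=GGBB L=RROO
After move 3 (F): F=GBGB U=WWOR R=WOWR D=ROYY L=RYOY
After move 4 (F): F=GGBB U=WWYY R=OORR D=WWYY L=RROO
Query: D face = WWYY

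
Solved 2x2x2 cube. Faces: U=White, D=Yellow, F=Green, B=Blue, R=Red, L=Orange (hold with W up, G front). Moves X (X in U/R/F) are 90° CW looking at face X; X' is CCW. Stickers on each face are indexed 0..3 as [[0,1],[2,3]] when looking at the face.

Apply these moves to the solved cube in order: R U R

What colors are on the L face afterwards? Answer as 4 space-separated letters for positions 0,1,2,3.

After move 1 (R): R=RRRR U=WGWG F=GYGY D=YBYB B=WBWB
After move 2 (U): U=WWGG F=RRGY R=WBRR B=OOWB L=GYOO
After move 3 (R): R=RWRB U=WRGY F=RBGB D=YWYO B=GOWB
Query: L face = GYOO

Answer: G Y O O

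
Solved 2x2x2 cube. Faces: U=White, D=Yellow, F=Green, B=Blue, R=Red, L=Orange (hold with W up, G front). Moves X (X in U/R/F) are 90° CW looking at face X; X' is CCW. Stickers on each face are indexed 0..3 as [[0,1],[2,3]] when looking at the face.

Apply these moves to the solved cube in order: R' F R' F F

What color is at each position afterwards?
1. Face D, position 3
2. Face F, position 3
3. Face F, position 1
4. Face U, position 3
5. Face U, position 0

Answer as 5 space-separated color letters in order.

After move 1 (R'): R=RRRR U=WBWB F=GWGW D=YGYG B=YBYB
After move 2 (F): F=GGWW U=WBOO R=WRBR D=RRYG L=OYOG
After move 3 (R'): R=RRWB U=WYOY F=GBWO D=RGYW B=GBRB
After move 4 (F): F=WGOB U=WYGY R=ORYB D=WRYW L=OROG
After move 5 (F): F=OWBG U=WYGR R=GRYB D=YOYW L=OWOR
Query 1: D[3] = W
Query 2: F[3] = G
Query 3: F[1] = W
Query 4: U[3] = R
Query 5: U[0] = W

Answer: W G W R W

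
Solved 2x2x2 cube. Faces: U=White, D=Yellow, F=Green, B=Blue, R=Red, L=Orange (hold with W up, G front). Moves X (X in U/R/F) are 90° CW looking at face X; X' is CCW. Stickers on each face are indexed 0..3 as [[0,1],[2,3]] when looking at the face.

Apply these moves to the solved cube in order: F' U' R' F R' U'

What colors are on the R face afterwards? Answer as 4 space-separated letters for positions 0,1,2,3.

Answer: G B W Y

Derivation:
After move 1 (F'): F=GGGG U=WWRR R=YRYR D=OOYY L=OWOW
After move 2 (U'): U=WRWR F=OWGG R=GGYR B=YRBB L=BBOW
After move 3 (R'): R=GRGY U=WBWY F=ORGR D=OWYG B=YROB
After move 4 (F): F=GORR U=WBWB R=WRYY D=GGYG L=BOOW
After move 5 (R'): R=RYWY U=WOWY F=GBRB D=GOYR B=GRGB
After move 6 (U'): U=OYWW F=BORB R=GBWY B=RYGB L=GROW
Query: R face = GBWY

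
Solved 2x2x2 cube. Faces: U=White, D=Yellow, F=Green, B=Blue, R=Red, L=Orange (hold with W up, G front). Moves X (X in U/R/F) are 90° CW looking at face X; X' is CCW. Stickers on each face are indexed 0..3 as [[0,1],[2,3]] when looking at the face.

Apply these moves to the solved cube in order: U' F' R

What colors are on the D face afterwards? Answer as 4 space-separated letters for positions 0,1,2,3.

After move 1 (U'): U=WWWW F=OOGG R=GGRR B=RRBB L=BBOO
After move 2 (F'): F=OGOG U=WWGR R=YGYR D=BOYY L=BWOW
After move 3 (R): R=YYRG U=WGGG F=OOOY D=BBYR B=RRWB
Query: D face = BBYR

Answer: B B Y R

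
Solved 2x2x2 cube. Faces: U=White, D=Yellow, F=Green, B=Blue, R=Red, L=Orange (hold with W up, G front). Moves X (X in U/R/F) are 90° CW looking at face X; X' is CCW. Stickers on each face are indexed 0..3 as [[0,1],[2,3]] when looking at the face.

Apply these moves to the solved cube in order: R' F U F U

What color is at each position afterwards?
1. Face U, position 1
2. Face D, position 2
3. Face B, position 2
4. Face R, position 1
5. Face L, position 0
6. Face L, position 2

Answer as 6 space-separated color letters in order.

Answer: O Y Y Y W O

Derivation:
After move 1 (R'): R=RRRR U=WBWB F=GWGW D=YGYG B=YBYB
After move 2 (F): F=GGWW U=WBOO R=WRBR D=RRYG L=OYOG
After move 3 (U): U=OWOB F=WRWW R=YBBR B=OYYB L=GGOG
After move 4 (F): F=WWWR U=OWGG R=OBBR D=BYYG L=GROR
After move 5 (U): U=GOGW F=OBWR R=OYBR B=GRYB L=WWOR
Query 1: U[1] = O
Query 2: D[2] = Y
Query 3: B[2] = Y
Query 4: R[1] = Y
Query 5: L[0] = W
Query 6: L[2] = O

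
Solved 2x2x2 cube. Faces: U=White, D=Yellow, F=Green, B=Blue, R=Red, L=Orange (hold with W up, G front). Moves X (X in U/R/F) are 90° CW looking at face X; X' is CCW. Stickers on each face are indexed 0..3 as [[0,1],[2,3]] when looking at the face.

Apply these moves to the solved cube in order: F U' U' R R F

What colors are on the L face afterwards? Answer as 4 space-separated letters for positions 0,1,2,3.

After move 1 (F): F=GGGG U=WWOO R=WRWR D=RRYY L=OYOY
After move 2 (U'): U=WOWO F=OYGG R=GGWR B=WRBB L=BBOY
After move 3 (U'): U=OOWW F=BBGG R=OYWR B=GGBB L=WROY
After move 4 (R): R=WORY U=OBWG F=BRGY D=RBYG B=WGOB
After move 5 (R): R=RWYO U=ORWY F=BBGG D=ROYW B=GGBB
After move 6 (F): F=GBGB U=ORYR R=WWYO D=YRYW L=WROO
Query: L face = WROO

Answer: W R O O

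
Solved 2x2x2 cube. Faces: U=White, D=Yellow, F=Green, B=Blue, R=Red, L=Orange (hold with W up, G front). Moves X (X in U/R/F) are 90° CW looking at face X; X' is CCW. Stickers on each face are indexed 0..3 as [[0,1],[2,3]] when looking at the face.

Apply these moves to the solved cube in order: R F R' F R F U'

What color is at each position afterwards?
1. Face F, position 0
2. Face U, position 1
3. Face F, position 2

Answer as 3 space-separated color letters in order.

After move 1 (R): R=RRRR U=WGWG F=GYGY D=YBYB B=WBWB
After move 2 (F): F=GGYY U=WGOO R=WRGR D=RRYB L=OYOB
After move 3 (R'): R=RRWG U=WWOW F=GGYO D=RGYY B=BBRB
After move 4 (F): F=YGOG U=WWBY R=ORWG D=WRYY L=OROG
After move 5 (R): R=WOGR U=WGBG F=YROY D=WRYB B=YBWB
After move 6 (F): F=OYYR U=WGGR R=BOGR D=GWYB L=OWOR
After move 7 (U'): U=GRWG F=OWYR R=OYGR B=BOWB L=YBOR
Query 1: F[0] = O
Query 2: U[1] = R
Query 3: F[2] = Y

Answer: O R Y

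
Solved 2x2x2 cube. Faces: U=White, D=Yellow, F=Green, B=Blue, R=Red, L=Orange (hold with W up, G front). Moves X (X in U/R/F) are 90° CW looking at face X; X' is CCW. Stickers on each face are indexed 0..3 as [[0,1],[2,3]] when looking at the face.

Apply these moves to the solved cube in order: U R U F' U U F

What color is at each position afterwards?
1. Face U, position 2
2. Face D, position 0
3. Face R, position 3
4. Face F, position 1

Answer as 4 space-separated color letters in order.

After move 1 (U): U=WWWW F=RRGG R=BBRR B=OOBB L=GGOO
After move 2 (R): R=RBRB U=WRWG F=RYGY D=YBYO B=WOWB
After move 3 (U): U=WWGR F=RBGY R=WORB B=GGWB L=RYOO
After move 4 (F'): F=BYRG U=WWWR R=BOYB D=YOYO L=RROG
After move 5 (U): U=WWRW F=BORG R=GGYB B=RRWB L=BYOG
After move 6 (U): U=RWWW F=GGRG R=RRYB B=BYWB L=BOOG
After move 7 (F): F=RGGG U=RWGO R=WRWB D=YRYO L=BYOO
Query 1: U[2] = G
Query 2: D[0] = Y
Query 3: R[3] = B
Query 4: F[1] = G

Answer: G Y B G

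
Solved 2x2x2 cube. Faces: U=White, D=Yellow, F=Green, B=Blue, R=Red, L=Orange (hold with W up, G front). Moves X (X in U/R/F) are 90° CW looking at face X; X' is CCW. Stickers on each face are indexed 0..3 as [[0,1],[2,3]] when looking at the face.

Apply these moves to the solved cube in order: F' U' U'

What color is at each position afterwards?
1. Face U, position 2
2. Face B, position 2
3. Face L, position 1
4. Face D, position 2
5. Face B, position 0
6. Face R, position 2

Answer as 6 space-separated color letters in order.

Answer: W B R Y G Y

Derivation:
After move 1 (F'): F=GGGG U=WWRR R=YRYR D=OOYY L=OWOW
After move 2 (U'): U=WRWR F=OWGG R=GGYR B=YRBB L=BBOW
After move 3 (U'): U=RRWW F=BBGG R=OWYR B=GGBB L=YROW
Query 1: U[2] = W
Query 2: B[2] = B
Query 3: L[1] = R
Query 4: D[2] = Y
Query 5: B[0] = G
Query 6: R[2] = Y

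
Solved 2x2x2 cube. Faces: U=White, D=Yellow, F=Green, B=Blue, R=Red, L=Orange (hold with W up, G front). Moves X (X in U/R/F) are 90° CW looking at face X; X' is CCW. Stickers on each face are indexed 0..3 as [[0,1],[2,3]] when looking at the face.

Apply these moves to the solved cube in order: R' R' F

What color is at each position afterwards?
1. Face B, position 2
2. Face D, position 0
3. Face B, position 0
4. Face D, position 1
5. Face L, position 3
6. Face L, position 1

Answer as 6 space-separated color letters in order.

After move 1 (R'): R=RRRR U=WBWB F=GWGW D=YGYG B=YBYB
After move 2 (R'): R=RRRR U=WYWY F=GBGB D=YWYW B=GBGB
After move 3 (F): F=GGBB U=WYOO R=WRYR D=RRYW L=OYOW
Query 1: B[2] = G
Query 2: D[0] = R
Query 3: B[0] = G
Query 4: D[1] = R
Query 5: L[3] = W
Query 6: L[1] = Y

Answer: G R G R W Y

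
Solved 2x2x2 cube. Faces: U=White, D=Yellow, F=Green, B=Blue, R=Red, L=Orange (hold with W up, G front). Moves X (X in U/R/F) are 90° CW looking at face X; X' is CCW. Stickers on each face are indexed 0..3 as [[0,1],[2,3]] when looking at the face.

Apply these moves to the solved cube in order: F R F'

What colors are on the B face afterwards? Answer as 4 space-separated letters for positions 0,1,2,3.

After move 1 (F): F=GGGG U=WWOO R=WRWR D=RRYY L=OYOY
After move 2 (R): R=WWRR U=WGOG F=GRGY D=RBYB B=OBWB
After move 3 (F'): F=RYGG U=WGWR R=BWRR D=YYYB L=OGOO
Query: B face = OBWB

Answer: O B W B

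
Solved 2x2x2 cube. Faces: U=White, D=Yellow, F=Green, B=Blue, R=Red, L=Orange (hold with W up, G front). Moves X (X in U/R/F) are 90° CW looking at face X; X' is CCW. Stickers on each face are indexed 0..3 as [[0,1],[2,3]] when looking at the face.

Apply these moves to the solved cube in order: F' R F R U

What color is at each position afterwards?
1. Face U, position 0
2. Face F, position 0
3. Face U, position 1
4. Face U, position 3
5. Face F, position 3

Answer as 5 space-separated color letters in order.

Answer: W G W G B

Derivation:
After move 1 (F'): F=GGGG U=WWRR R=YRYR D=OOYY L=OWOW
After move 2 (R): R=YYRR U=WGRG F=GOGY D=OBYB B=RBWB
After move 3 (F): F=GGYO U=WGWW R=RYGR D=RYYB L=OOOB
After move 4 (R): R=GRRY U=WGWO F=GYYB D=RWYR B=WBGB
After move 5 (U): U=WWOG F=GRYB R=WBRY B=OOGB L=GYOB
Query 1: U[0] = W
Query 2: F[0] = G
Query 3: U[1] = W
Query 4: U[3] = G
Query 5: F[3] = B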